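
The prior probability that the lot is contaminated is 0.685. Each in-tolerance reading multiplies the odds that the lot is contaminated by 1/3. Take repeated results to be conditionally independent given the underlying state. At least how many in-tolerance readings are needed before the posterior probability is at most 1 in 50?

5

Prior odds: 0.685 ÷ 0.315 = 137/63.
Likelihood ratio per in-tolerance reading = 1/3.
Target odds: 0.02 ÷ 0.98 = 1/49.
Need (137/63) × (1/3)ⁿ ≤ 1/49, i.e. (1/3)ⁿ ≤ 9/959.
(1/3)⁴ = 1/81 is still above 9/959 but (1/3)⁵ = 1/243 is at or below it, so n = 5.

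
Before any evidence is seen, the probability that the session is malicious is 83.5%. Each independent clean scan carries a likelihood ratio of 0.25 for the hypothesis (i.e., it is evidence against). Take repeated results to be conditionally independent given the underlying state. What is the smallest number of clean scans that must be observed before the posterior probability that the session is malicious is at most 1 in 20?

Prior odds = 0.835/0.165 = 167/33.
Likelihood ratio per clean scan = 0.25.
Target posterior odds = 0.05/0.95 = 1/19.
Require 0.25ⁿ ≤ 1/19 ÷ (167/33) = 33/3173.
0.25³ = 0.015625 is still above 33/3173 but 0.25⁴ = 0.00390625 is at or below it, so n = 4.

4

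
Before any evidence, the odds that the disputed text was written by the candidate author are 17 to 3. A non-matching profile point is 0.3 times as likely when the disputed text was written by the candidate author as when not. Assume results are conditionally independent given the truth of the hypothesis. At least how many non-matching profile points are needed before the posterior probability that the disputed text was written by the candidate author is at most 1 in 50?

Prior odds = 17/3.
Likelihood ratio per non-matching profile point = 0.3.
Target posterior odds = 0.02/0.98 = 1/49.
Need (17/3) × 0.3ⁿ ≤ 1/49, i.e. 0.3ⁿ ≤ 3/833.
0.3⁴ = 0.0081 is still above 3/833 but 0.3⁵ = 243/100000 is at or below it, so n = 5.

5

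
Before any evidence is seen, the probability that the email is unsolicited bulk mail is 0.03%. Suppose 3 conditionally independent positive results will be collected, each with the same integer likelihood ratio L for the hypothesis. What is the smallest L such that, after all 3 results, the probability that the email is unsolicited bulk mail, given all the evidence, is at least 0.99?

Prior odds = 0.0003/0.9997 = 3/9997.
Target odds = 0.99/0.01 = 99.
Need L³ ≥ 99 ÷ (3/9997) = 329901.
69³ = 328509 < 329901 ≤ 343000 = 70³, so L = 70.

70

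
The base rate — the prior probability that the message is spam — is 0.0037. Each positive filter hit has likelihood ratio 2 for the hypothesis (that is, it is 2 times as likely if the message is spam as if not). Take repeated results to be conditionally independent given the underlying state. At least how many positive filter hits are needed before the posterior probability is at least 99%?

Prior odds = 0.0037/0.9963 = 37/9963.
Likelihood ratio per positive filter hit = 2.
Target odds: 0.99 ÷ 0.01 = 99.
Need (37/9963) × 2ⁿ ≥ 99, i.e. 2ⁿ ≥ 986337/37.
2¹⁴ = 16384 falls short of 986337/37 but 2¹⁵ = 32768 reaches it, so n = 15.

15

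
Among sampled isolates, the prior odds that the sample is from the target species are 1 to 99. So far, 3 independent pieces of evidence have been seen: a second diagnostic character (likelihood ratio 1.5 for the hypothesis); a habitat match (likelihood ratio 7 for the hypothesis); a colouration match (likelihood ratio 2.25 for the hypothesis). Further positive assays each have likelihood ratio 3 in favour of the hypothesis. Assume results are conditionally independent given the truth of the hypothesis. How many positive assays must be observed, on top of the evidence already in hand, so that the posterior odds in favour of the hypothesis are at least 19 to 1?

4

Prior odds = 1/99.
Combined Bayes factor of the evidence already in hand = 1.5 × 7 × 2.25 = 23.625.
Odds after that evidence = (1/99) × 23.625 = 21/88.
Target odds = 19.
Need 3ⁿ ≥ 19 ÷ (21/88) = 1672/21.
3³ = 27 falls short of 1672/21 but 3⁴ = 81 reaches it, so n = 4.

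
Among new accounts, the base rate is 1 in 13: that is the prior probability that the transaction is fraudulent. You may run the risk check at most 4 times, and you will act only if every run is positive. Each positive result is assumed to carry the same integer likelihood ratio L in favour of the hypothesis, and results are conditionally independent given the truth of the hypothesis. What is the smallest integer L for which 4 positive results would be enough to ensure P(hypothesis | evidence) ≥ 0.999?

11

Prior odds = (1/13)/(12/13) = 1/12.
Target odds = 0.999/0.001 = 999.
Need L⁴ ≥ 999 ÷ (1/12) = 11988.
10⁴ = 10000 < 11988 ≤ 14641 = 11⁴, so L = 11.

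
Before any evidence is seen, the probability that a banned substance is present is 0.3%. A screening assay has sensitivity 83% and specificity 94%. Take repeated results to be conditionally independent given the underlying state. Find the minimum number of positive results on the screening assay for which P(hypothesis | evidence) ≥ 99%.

Prior odds: 0.003 ÷ 0.997 = 3/997.
False-positive rate = 1 − 0.94 = 0.06; likelihood ratio of a positive = 0.83/0.06 = 83/6.
Target posterior odds = 0.99/0.01 = 99.
Need (3/997) × (83/6)ⁿ ≥ 99, i.e. (83/6)ⁿ ≥ 32901.
(83/6)³ = 571787/216 falls short of 32901 but (83/6)⁴ = 47458321/1296 reaches it, so n = 4.

4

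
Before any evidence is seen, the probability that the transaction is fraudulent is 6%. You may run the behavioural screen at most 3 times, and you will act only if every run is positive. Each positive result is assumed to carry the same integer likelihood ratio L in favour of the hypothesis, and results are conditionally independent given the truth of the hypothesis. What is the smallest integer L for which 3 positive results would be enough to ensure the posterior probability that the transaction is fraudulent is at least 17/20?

Prior odds = 0.06/0.94 = 3/47.
Target odds = 0.85/0.15 = 17/3.
Need L³ ≥ 17/3 ÷ (3/47) = 799/9.
4³ = 64 < 799/9 ≤ 125 = 5³, so L = 5.

5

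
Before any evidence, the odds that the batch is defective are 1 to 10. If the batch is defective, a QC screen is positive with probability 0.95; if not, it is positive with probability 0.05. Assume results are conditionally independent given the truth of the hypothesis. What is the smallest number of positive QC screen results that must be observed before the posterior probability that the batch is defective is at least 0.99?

Prior odds = 0.1.
Likelihood ratio of a positive = 0.95/0.05 = 19.
Target odds: 0.99 ÷ 0.01 = 99.
Need 0.1 × 19ⁿ ≥ 99, i.e. 19ⁿ ≥ 990.
19² = 361 falls short of 990 but 19³ = 6859 reaches it, so n = 3.

3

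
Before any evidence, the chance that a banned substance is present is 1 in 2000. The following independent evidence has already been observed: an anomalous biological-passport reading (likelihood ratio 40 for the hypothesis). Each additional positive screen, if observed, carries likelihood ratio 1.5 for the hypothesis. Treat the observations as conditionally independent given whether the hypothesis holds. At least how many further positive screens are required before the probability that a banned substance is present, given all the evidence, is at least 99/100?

Prior odds = 0.0005/0.9995 = 1/1999.
Bayes factor of the evidence already in hand = 40.
Odds after that evidence = (1/1999) × 40 = 40/1999.
Target odds = 0.99/0.01 = 99.
Need 1.5ⁿ ≥ 99 ÷ (40/1999) = 4947.525.
1.5²⁰ ≈3325.26 falls short of 4947.525 but 1.5²¹ ≈4987.89 reaches it, so n = 21.

21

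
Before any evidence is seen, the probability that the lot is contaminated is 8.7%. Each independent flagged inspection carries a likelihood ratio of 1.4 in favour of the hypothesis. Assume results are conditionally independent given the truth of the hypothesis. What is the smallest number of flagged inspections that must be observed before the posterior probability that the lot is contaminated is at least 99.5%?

23

Prior odds = 0.087/0.913 = 87/913.
Likelihood ratio per flagged inspection = 1.4.
Target posterior odds = 0.995/0.005 = 199.
Require 1.4ⁿ ≥ 199 ÷ (87/913) = 181687/87.
1.4²² ≈1639.9 falls short of 181687/87 but 1.4²³ ≈2295.86 reaches it, so n = 23.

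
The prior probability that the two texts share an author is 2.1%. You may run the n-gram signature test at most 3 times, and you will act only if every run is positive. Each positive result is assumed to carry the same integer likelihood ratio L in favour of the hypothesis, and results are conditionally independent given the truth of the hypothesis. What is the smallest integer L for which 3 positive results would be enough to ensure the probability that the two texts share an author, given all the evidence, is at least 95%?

10

Prior odds = 0.021/0.979 = 21/979.
Target odds = 0.95/0.05 = 19.
Need L³ ≥ 19 ÷ (21/979) = 18601/21.
9³ = 729 < 18601/21 ≤ 1000 = 10³, so L = 10.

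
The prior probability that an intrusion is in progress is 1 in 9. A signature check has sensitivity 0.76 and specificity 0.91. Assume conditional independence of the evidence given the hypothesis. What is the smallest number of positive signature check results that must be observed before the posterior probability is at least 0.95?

3

Prior odds = (1/9)/(8/9) = 0.125.
False-positive rate = 1 − 0.91 = 0.09; likelihood ratio of a positive = 0.76/0.09 = 76/9.
Target posterior odds = 0.95/0.05 = 19.
Require (76/9)ⁿ ≥ 19 ÷ 0.125 = 152.
(76/9)² = 5776/81 falls short of 152 but (76/9)³ = 438976/729 reaches it, so n = 3.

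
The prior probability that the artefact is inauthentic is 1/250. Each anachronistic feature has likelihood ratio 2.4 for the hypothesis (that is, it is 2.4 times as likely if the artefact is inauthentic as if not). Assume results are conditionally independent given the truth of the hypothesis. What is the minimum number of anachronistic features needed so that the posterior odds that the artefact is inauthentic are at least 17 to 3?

9

Prior odds = 0.004/0.996 = 1/249.
Likelihood ratio per anachronistic feature = 2.4.
Target odds = 17/3.
Need (1/249) × 2.4ⁿ ≥ 17/3, i.e. 2.4ⁿ ≥ 1411.
2.4⁸ = 429981696/390625 falls short of 1411 but 2.4⁹ ≈2641.81 reaches it, so n = 9.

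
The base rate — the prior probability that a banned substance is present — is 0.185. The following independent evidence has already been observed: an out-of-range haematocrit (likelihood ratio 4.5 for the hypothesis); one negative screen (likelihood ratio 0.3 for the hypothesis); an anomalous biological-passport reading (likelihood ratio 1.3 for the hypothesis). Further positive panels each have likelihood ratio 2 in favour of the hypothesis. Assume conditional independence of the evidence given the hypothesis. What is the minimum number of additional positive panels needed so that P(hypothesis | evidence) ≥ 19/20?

Prior odds = 0.185/0.815 = 37/163.
Combined Bayes factor of the evidence already in hand = 4.5 × 0.3 × 1.3 = 1.755.
Odds after that evidence = (37/163) × 1.755 = 12987/32600.
Target odds = 0.95/0.05 = 19.
Need 2ⁿ ≥ 19 ÷ (12987/32600) = 619400/12987.
2⁵ = 32 falls short of 619400/12987 but 2⁶ = 64 reaches it, so n = 6.

6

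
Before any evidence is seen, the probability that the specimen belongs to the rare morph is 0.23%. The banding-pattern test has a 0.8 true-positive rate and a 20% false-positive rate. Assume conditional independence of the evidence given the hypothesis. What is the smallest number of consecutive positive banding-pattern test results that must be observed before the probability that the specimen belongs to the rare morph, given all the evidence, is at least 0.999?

10

Prior odds = 0.0023/0.9977 = 23/9977.
Likelihood ratio of a positive result = 0.8/0.2 = 4.
Target odds: 0.999 ÷ 0.001 = 999.
Require 4ⁿ ≥ 999 ÷ (23/9977) = 9967023/23.
4⁹ = 262144 falls short of 9967023/23 but 4¹⁰ = 1048576 reaches it, so n = 10.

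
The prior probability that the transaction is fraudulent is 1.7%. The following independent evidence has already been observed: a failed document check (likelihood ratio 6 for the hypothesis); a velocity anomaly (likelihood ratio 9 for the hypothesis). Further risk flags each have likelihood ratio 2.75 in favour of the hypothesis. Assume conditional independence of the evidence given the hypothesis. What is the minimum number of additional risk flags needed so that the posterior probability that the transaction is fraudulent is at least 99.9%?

7

Prior odds = 0.017/0.983 = 17/983.
Combined Bayes factor of the evidence already in hand = 6 × 9 = 54.
Odds after that evidence = (17/983) × 54 = 918/983.
Target odds = 0.999/0.001 = 999.
Need 2.75ⁿ ≥ 999 ÷ (918/983) = 36371/34.
2.75⁶ = 1771561/4096 falls short of 36371/34 but 2.75⁷ = 19487171/16384 reaches it, so n = 7.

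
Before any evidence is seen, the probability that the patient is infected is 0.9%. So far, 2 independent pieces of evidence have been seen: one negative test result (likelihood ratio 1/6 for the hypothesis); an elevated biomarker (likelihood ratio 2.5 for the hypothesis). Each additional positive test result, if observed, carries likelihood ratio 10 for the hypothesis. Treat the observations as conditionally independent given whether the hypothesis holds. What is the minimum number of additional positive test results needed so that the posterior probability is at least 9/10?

4

Prior odds = 0.009/0.991 = 9/991.
Combined Bayes factor of the evidence already in hand = (1/6) × 2.5 = 5/12.
Odds after that evidence = (9/991) × 5/12 = 15/3964.
Target odds = 0.9/0.1 = 9.
Need 10ⁿ ≥ 9 ÷ (15/3964) = 2378.4.
10³ = 1000 falls short of 2378.4 but 10⁴ = 10000 reaches it, so n = 4.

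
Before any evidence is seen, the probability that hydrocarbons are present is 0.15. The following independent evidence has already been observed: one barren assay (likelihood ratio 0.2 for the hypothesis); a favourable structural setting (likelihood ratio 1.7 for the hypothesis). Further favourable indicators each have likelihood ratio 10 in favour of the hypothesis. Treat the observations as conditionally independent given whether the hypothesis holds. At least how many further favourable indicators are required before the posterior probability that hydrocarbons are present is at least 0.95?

3

Prior odds = 0.15/0.85 = 3/17.
Combined Bayes factor of the evidence already in hand = 0.2 × 1.7 = 0.34.
Odds after that evidence = (3/17) × 0.34 = 0.06.
Target odds = 0.95/0.05 = 19.
Need 10ⁿ ≥ 19 ÷ 0.06 = 950/3.
10² = 100 falls short of 950/3 but 10³ = 1000 reaches it, so n = 3.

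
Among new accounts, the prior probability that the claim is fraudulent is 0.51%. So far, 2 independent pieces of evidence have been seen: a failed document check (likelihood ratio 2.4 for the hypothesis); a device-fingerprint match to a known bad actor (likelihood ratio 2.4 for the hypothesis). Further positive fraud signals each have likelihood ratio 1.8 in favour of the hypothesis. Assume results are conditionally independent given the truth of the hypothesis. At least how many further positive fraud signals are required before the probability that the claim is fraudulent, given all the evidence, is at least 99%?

Prior odds = 0.0051/0.9949 = 51/9949.
Combined Bayes factor of the evidence already in hand = 2.4 × 2.4 = 5.76.
Odds after that evidence = (51/9949) × 5.76 = 7344/248725.
Target odds = 0.99/0.01 = 99.
Need 1.8ⁿ ≥ 99 ÷ (7344/248725) = 2735975/816.
1.8¹³ ≈2082.3 falls short of 2735975/816 but 1.8¹⁴ ≈3748.13 reaches it, so n = 14.

14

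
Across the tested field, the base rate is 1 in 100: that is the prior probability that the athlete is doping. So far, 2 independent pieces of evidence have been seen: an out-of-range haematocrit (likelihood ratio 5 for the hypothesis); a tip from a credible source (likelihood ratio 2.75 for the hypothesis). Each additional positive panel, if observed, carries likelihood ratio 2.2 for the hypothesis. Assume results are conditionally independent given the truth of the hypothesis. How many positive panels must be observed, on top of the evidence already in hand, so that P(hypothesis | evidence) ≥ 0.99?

9

Prior odds = 0.01/0.99 = 1/99.
Combined Bayes factor of the evidence already in hand = 5 × 2.75 = 13.75.
Odds after that evidence = (1/99) × 13.75 = 5/36.
Target odds = 0.99/0.01 = 99.
Need 2.2ⁿ ≥ 99 ÷ (5/36) = 712.8.
2.2⁸ = 214358881/390625 falls short of 712.8 but 2.2⁹ ≈1207.27 reaches it, so n = 9.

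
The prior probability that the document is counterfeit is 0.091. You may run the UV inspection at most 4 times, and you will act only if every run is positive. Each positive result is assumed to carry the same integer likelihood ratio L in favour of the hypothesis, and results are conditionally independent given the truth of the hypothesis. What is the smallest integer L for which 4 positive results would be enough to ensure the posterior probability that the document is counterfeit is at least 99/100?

Prior odds = 0.091/0.909 = 91/909.
Target odds = 0.99/0.01 = 99.
Need L⁴ ≥ 99 ÷ (91/909) = 89991/91.
5⁴ = 625 < 89991/91 ≤ 1296 = 6⁴, so L = 6.

6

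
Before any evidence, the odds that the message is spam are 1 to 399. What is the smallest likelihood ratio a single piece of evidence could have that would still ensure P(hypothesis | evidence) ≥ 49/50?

19551

Prior odds = 1/399.
Target odds = 0.98/0.02 = 49.
Required Bayes factor = 49 ÷ (1/399) = 19551.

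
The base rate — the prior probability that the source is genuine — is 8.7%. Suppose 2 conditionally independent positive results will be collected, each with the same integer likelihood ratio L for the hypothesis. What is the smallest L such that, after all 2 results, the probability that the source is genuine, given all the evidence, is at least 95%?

15

Prior odds = 0.087/0.913 = 87/913.
Target odds = 0.95/0.05 = 19.
Need L² ≥ 19 ÷ (87/913) = 17347/87.
14² = 196 < 17347/87 ≤ 225 = 15², so L = 15.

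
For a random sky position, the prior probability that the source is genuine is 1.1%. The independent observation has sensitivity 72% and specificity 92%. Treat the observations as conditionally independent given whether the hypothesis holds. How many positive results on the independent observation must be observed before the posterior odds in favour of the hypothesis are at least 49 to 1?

4

Prior odds: 0.011 ÷ 0.989 = 11/989.
False-positive rate = 1 − 0.92 = 0.08; likelihood ratio of a positive = 0.72/0.08 = 9.
Target odds = 49.
Need (11/989) × 9ⁿ ≥ 49, i.e. 9ⁿ ≥ 48461/11.
9³ = 729 falls short of 48461/11 but 9⁴ = 6561 reaches it, so n = 4.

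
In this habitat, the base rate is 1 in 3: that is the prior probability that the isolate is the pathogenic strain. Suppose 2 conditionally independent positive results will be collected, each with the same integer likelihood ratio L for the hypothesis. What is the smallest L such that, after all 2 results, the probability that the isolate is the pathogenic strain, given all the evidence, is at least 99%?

15

Prior odds = (1/3)/(2/3) = 0.5.
Target odds = 0.99/0.01 = 99.
Need L² ≥ 99 ÷ 0.5 = 198.
14² = 196 < 198 ≤ 225 = 15², so L = 15.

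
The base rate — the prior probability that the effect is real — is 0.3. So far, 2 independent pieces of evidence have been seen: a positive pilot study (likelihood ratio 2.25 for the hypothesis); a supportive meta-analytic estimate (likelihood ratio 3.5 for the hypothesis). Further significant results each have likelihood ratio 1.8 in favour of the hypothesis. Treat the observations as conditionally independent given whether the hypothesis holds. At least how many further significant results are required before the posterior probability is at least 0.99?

Prior odds = 0.3/0.7 = 3/7.
Combined Bayes factor of the evidence already in hand = 2.25 × 3.5 = 7.875.
Odds after that evidence = (3/7) × 7.875 = 3.375.
Target odds = 0.99/0.01 = 99.
Need 1.8ⁿ ≥ 99 ÷ 3.375 = 88/3.
1.8⁵ = 18.89568 falls short of 88/3 but 1.8⁶ = 531441/15625 reaches it, so n = 6.

6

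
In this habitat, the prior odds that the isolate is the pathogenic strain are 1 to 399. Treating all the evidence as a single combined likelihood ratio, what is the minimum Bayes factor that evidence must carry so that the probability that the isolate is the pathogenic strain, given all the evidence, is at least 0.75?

Prior odds = 1/399.
Target odds = 0.75/0.25 = 3.
Required Bayes factor = 3 ÷ (1/399) = 1197.

1197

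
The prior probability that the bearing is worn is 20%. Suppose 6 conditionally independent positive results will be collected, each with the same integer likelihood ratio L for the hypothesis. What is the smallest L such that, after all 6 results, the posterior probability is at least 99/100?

3

Prior odds = 0.2/0.8 = 0.25.
Target odds = 0.99/0.01 = 99.
Need L⁶ ≥ 99 ÷ 0.25 = 396.
2⁶ = 64 < 396 ≤ 729 = 3⁶, so L = 3.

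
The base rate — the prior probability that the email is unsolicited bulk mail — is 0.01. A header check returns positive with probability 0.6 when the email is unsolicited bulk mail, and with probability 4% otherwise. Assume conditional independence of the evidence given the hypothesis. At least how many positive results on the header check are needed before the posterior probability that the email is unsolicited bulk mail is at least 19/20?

Prior odds = 0.01/0.99 = 1/99.
Likelihood ratio of a positive result = 0.6/0.04 = 15.
Target posterior odds = 0.95/0.05 = 19.
Require 15ⁿ ≥ 19 ÷ (1/99) = 1881.
15² = 225 falls short of 1881 but 15³ = 3375 reaches it, so n = 3.

3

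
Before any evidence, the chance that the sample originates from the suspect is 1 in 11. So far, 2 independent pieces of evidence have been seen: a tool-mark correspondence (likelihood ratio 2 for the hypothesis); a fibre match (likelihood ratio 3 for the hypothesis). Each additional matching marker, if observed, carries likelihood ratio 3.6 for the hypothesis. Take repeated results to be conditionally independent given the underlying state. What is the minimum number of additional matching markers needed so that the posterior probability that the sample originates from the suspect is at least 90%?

Prior odds = (1/11)/(10/11) = 0.1.
Combined Bayes factor of the evidence already in hand = 2 × 3 = 6.
Odds after that evidence = 0.1 × 6 = 0.6.
Target odds = 0.9/0.1 = 9.
Need 3.6ⁿ ≥ 9 ÷ 0.6 = 15.
3.6² = 12.96 falls short of 15 but 3.6³ = 46.656 reaches it, so n = 3.

3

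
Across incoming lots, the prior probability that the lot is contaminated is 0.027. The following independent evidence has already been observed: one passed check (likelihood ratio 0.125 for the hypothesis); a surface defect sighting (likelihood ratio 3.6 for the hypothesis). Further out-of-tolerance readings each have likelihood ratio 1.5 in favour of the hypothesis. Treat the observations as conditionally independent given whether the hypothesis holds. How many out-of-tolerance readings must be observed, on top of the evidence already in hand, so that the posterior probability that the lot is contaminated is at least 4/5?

Prior odds = 0.027/0.973 = 27/973.
Combined Bayes factor of the evidence already in hand = 0.125 × 3.6 = 0.45.
Odds after that evidence = (27/973) × 0.45 = 243/19460.
Target odds = 0.8/0.2 = 4.
Need 1.5ⁿ ≥ 4 ÷ (243/19460) = 77840/243.
1.5¹⁴ = 4782969/16384 falls short of 77840/243 but 1.5¹⁵ = 14348907/32768 reaches it, so n = 15.

15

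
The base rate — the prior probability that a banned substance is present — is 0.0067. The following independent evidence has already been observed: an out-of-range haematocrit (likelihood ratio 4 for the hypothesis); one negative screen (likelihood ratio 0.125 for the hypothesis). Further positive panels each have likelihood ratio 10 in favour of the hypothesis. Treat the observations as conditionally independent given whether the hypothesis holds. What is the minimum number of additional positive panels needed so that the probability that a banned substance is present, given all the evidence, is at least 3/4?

Prior odds = 0.0067/0.9933 = 67/9933.
Combined Bayes factor of the evidence already in hand = 4 × 0.125 = 0.5.
Odds after that evidence = (67/9933) × 0.5 = 67/19866.
Target odds = 0.75/0.25 = 3.
Need 10ⁿ ≥ 3 ÷ (67/19866) = 59598/67.
10² = 100 falls short of 59598/67 but 10³ = 1000 reaches it, so n = 3.

3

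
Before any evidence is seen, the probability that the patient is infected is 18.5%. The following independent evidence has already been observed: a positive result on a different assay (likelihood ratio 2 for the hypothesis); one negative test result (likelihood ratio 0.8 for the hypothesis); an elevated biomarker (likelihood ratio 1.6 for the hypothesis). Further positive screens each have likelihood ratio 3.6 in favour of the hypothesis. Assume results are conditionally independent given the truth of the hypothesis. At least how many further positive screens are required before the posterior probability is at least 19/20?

Prior odds = 0.185/0.815 = 37/163.
Combined Bayes factor of the evidence already in hand = 2 × 0.8 × 1.6 = 2.56.
Odds after that evidence = (37/163) × 2.56 = 2368/4075.
Target odds = 0.95/0.05 = 19.
Need 3.6ⁿ ≥ 19 ÷ (2368/4075) = 77425/2368.
3.6² = 12.96 falls short of 77425/2368 but 3.6³ = 46.656 reaches it, so n = 3.

3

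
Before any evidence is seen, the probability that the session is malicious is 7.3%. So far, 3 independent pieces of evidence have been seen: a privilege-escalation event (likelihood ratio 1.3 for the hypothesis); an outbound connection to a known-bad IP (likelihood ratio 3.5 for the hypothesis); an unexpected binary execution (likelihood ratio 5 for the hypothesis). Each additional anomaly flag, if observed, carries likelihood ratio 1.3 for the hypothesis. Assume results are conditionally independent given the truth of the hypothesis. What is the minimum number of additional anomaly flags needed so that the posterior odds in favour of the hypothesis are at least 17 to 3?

5

Prior odds = 0.073/0.927 = 73/927.
Combined Bayes factor of the evidence already in hand = 1.3 × 3.5 × 5 = 22.75.
Odds after that evidence = (73/927) × 22.75 = 6643/3708.
Target odds = 17/3.
Need 1.3ⁿ ≥ 17/3 ÷ (6643/3708) = 21012/6643.
1.3⁴ = 2.8561 falls short of 21012/6643 but 1.3⁵ = 371293/100000 reaches it, so n = 5.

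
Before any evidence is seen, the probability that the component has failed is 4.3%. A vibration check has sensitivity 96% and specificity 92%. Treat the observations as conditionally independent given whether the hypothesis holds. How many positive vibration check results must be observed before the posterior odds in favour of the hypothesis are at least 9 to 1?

Prior odds: 0.043 ÷ 0.957 = 43/957.
False-positive rate = 1 − 0.92 = 0.08; likelihood ratio of a positive = 0.96/0.08 = 12.
Target odds = 9.
Require 12ⁿ ≥ 9 ÷ (43/957) = 8613/43.
12² = 144 falls short of 8613/43 but 12³ = 1728 reaches it, so n = 3.

3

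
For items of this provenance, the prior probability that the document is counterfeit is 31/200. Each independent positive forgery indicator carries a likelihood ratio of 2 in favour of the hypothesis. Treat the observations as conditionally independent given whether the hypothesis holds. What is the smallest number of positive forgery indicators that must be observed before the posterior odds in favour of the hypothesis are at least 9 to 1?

Prior odds: 0.155 ÷ 0.845 = 31/169.
Likelihood ratio per positive forgery indicator = 2.
Target odds = 9.
Require 2ⁿ ≥ 9 ÷ (31/169) = 1521/31.
2⁵ = 32 falls short of 1521/31 but 2⁶ = 64 reaches it, so n = 6.

6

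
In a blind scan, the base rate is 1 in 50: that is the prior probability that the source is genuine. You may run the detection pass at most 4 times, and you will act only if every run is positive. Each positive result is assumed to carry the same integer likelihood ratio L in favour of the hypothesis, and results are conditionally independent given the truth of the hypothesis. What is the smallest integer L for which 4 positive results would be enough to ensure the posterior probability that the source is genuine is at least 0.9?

5

Prior odds = 0.02/0.98 = 1/49.
Target odds = 0.9/0.1 = 9.
Need L⁴ ≥ 9 ÷ (1/49) = 441.
4⁴ = 256 < 441 ≤ 625 = 5⁴, so L = 5.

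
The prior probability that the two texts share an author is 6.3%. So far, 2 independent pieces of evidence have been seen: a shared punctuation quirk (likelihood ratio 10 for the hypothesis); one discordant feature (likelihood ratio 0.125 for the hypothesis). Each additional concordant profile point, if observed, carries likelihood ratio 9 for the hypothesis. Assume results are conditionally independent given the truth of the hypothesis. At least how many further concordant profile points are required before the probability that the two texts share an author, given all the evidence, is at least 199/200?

Prior odds = 0.063/0.937 = 63/937.
Combined Bayes factor of the evidence already in hand = 10 × 0.125 = 1.25.
Odds after that evidence = (63/937) × 1.25 = 315/3748.
Target odds = 0.995/0.005 = 199.
Need 9ⁿ ≥ 199 ÷ (315/3748) = 745852/315.
9³ = 729 falls short of 745852/315 but 9⁴ = 6561 reaches it, so n = 4.

4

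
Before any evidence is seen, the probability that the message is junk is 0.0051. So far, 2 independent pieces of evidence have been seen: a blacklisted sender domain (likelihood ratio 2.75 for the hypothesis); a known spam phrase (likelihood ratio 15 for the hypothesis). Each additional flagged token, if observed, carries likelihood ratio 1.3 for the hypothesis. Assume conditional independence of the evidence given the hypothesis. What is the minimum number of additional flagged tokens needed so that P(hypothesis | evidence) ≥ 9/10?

Prior odds = 0.0051/0.9949 = 51/9949.
Combined Bayes factor of the evidence already in hand = 2.75 × 15 = 41.25.
Odds after that evidence = (51/9949) × 41.25 = 8415/39796.
Target odds = 0.9/0.1 = 9.
Need 1.3ⁿ ≥ 9 ÷ (8415/39796) = 39796/935.
1.3¹⁴ ≈39.3738 falls short of 39796/935 but 1.3¹⁵ ≈51.1859 reaches it, so n = 15.

15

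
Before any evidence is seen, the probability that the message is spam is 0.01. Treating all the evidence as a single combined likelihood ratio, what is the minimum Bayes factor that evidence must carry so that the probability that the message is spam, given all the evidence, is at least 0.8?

Prior odds = 0.01/0.99 = 1/99.
Target odds = 0.8/0.2 = 4.
Required Bayes factor = 4 ÷ (1/99) = 396.

396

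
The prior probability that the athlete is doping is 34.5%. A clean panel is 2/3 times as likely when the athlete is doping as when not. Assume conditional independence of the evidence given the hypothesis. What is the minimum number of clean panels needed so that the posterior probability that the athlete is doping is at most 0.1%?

16

Prior odds: 0.345 ÷ 0.655 = 69/131.
Likelihood ratio per clean panel = 2/3.
Target posterior odds = 0.001/0.999 = 1/999.
Require (2/3)ⁿ ≤ 1/999 ÷ (69/131) = 131/68931.
(2/3)¹⁵ = 32768/14348907 is still above 131/68931 but (2/3)¹⁶ = 65536/43046721 is at or below it, so n = 16.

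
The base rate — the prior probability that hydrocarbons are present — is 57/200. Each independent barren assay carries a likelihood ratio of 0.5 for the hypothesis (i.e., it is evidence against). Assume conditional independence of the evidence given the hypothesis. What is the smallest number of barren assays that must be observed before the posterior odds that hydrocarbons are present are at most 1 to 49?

5

Prior odds = 0.285/0.715 = 57/143.
Likelihood ratio per barren assay = 0.5.
Target odds = 1/49.
Need (57/143) × 0.5ⁿ ≤ 1/49, i.e. 0.5ⁿ ≤ 143/2793.
0.5⁴ = 0.0625 is still above 143/2793 but 0.5⁵ = 0.03125 is at or below it, so n = 5.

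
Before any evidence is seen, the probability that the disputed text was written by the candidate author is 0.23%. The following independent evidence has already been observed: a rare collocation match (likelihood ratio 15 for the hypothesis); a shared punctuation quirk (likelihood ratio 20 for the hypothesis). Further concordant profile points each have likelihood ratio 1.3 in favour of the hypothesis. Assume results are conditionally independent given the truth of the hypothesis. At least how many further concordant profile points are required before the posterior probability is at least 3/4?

6

Prior odds = 0.0023/0.9977 = 23/9977.
Combined Bayes factor of the evidence already in hand = 15 × 20 = 300.
Odds after that evidence = (23/9977) × 300 = 6900/9977.
Target odds = 0.75/0.25 = 3.
Need 1.3ⁿ ≥ 3 ÷ (6900/9977) = 9977/2300.
1.3⁵ = 371293/100000 falls short of 9977/2300 but 1.3⁶ = 4826809/1000000 reaches it, so n = 6.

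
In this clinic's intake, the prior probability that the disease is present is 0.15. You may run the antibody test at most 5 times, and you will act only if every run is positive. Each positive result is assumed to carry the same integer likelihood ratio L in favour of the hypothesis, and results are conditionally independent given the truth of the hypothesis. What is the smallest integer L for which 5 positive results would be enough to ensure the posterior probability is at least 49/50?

4

Prior odds = 0.15/0.85 = 3/17.
Target odds = 0.98/0.02 = 49.
Need L⁵ ≥ 49 ÷ (3/17) = 833/3.
3⁵ = 243 < 833/3 ≤ 1024 = 4⁵, so L = 4.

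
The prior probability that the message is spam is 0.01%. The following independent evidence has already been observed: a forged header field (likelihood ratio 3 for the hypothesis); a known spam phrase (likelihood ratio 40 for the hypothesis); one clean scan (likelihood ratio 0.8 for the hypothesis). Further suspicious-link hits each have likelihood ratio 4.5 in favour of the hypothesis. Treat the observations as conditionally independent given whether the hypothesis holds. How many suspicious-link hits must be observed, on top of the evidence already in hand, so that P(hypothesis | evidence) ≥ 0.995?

7

Prior odds = 0.0001/0.9999 = 1/9999.
Combined Bayes factor of the evidence already in hand = 3 × 40 × 0.8 = 96.
Odds after that evidence = (1/9999) × 96 = 32/3333.
Target odds = 0.995/0.005 = 199.
Need 4.5ⁿ ≥ 199 ÷ (32/3333) = 20727.09375.
4.5⁶ = 8303.765625 falls short of 20727.09375 but 4.5⁷ = 4782969/128 reaches it, so n = 7.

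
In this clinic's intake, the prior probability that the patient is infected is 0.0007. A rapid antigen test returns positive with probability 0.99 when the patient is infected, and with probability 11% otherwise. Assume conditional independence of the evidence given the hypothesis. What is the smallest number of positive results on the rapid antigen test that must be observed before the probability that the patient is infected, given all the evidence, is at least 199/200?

Prior odds: 0.0007 ÷ 0.9993 = 7/9993.
Likelihood ratio of a positive result = 0.99/0.11 = 9.
Target posterior odds = 0.995/0.005 = 199.
Need (7/9993) × 9ⁿ ≥ 199, i.e. 9ⁿ ≥ 1988607/7.
9⁵ = 59049 falls short of 1988607/7 but 9⁶ = 531441 reaches it, so n = 6.

6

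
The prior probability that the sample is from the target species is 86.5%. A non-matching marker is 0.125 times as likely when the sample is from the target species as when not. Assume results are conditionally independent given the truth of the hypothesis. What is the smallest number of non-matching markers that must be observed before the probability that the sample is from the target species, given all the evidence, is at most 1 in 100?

Prior odds: 0.865 ÷ 0.135 = 173/27.
Likelihood ratio per non-matching marker = 0.125.
Target odds: 0.01 ÷ 0.99 = 1/99.
Require 0.125ⁿ ≤ 1/99 ÷ (173/27) = 3/1903.
0.125³ = 0.001953125 is still above 3/1903 but 0.125⁴ = 1/4096 is at or below it, so n = 4.

4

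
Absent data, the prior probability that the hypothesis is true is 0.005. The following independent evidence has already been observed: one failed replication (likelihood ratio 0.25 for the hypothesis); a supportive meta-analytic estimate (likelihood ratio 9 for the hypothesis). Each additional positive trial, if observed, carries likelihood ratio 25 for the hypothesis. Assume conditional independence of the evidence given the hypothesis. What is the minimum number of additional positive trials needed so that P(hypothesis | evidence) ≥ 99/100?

3

Prior odds = 0.005/0.995 = 1/199.
Combined Bayes factor of the evidence already in hand = 0.25 × 9 = 2.25.
Odds after that evidence = (1/199) × 2.25 = 9/796.
Target odds = 0.99/0.01 = 99.
Need 25ⁿ ≥ 99 ÷ (9/796) = 8756.
25² = 625 falls short of 8756 but 25³ = 15625 reaches it, so n = 3.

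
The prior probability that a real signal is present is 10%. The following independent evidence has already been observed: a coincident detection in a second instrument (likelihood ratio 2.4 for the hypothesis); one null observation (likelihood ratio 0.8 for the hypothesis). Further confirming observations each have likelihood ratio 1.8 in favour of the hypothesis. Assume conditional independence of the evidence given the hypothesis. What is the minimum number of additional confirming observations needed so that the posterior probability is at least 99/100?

11

Prior odds = 0.1/0.9 = 1/9.
Combined Bayes factor of the evidence already in hand = 2.4 × 0.8 = 1.92.
Odds after that evidence = (1/9) × 1.92 = 16/75.
Target odds = 0.99/0.01 = 99.
Need 1.8ⁿ ≥ 99 ÷ (16/75) = 464.0625.
1.8¹⁰ ≈357.047 falls short of 464.0625 but 1.8¹¹ ≈642.684 reaches it, so n = 11.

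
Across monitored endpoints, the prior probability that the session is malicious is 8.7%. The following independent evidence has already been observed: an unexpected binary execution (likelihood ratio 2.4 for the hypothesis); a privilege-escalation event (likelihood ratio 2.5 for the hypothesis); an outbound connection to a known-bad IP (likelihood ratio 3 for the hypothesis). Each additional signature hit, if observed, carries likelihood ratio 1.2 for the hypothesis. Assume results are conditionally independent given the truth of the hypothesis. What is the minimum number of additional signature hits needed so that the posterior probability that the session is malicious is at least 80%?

Prior odds = 0.087/0.913 = 87/913.
Combined Bayes factor of the evidence already in hand = 2.4 × 2.5 × 3 = 18.
Odds after that evidence = (87/913) × 18 = 1566/913.
Target odds = 0.8/0.2 = 4.
Need 1.2ⁿ ≥ 4 ÷ (1566/913) = 1826/783.
1.2⁴ = 2.0736 falls short of 1826/783 but 1.2⁵ = 2.48832 reaches it, so n = 5.

5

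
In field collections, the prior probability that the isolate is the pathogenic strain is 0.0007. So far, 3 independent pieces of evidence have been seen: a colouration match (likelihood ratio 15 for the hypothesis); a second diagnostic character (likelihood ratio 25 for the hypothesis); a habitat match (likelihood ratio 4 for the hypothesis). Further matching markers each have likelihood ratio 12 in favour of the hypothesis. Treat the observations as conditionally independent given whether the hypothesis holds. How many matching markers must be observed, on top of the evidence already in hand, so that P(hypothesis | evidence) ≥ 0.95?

Prior odds = 0.0007/0.9993 = 7/9993.
Combined Bayes factor of the evidence already in hand = 15 × 25 × 4 = 1500.
Odds after that evidence = (7/9993) × 1500 = 3500/3331.
Target odds = 0.95/0.05 = 19.
Need 12ⁿ ≥ 19 ÷ (3500/3331) = 63289/3500.
12¹ = 12 falls short of 63289/3500 but 12² = 144 reaches it, so n = 2.

2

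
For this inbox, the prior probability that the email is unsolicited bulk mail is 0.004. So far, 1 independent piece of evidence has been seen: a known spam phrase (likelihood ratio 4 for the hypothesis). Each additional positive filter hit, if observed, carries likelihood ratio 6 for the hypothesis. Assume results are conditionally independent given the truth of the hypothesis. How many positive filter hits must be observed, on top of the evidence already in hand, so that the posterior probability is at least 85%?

4

Prior odds = 0.004/0.996 = 1/249.
Bayes factor of the evidence already in hand = 4.
Odds after that evidence = (1/249) × 4 = 4/249.
Target odds = 0.85/0.15 = 17/3.
Need 6ⁿ ≥ 17/3 ÷ (4/249) = 352.75.
6³ = 216 falls short of 352.75 but 6⁴ = 1296 reaches it, so n = 4.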